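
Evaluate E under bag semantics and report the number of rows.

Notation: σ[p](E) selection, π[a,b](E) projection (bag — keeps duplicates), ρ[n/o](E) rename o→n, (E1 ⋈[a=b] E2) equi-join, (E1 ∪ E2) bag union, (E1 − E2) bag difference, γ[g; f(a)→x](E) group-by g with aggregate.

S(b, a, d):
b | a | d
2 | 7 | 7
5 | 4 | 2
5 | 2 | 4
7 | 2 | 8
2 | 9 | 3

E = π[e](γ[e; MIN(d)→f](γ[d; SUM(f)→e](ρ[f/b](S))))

Row counts bottom-up:
  S → 5
  ρ[f/b](S) → 5
  γ[d; SUM(f)→e](ρ[f/b](S)) → 5
  γ[e; MIN(d)→f](γ[d; SUM(f)→e](ρ[f/b](S))) → 3
  π[e](γ[e; MIN(d)→f](γ[d; SUM(f)→e](ρ[f/b](S)))) → 3

|E| = 3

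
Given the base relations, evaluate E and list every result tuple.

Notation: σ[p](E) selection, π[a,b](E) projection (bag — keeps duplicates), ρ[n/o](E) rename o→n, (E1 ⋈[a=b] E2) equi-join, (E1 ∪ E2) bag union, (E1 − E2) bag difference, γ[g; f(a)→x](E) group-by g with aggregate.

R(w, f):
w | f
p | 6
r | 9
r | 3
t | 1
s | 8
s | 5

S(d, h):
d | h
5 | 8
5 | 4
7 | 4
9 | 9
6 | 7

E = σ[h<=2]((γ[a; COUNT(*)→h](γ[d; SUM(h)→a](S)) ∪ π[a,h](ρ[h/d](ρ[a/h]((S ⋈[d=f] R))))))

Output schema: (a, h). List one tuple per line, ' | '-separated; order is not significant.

Per-node cardinality:
  S → 5
  γ[d; SUM(h)→a](S) → 4
  γ[a; COUNT(*)→h](γ[d; SUM(h)→a](S)) → 4
  S → 5
  R → 6
  (S ⋈[d=f] R) → 4
  ρ[a/h]((S ⋈[d=f] R)) → 4
  ρ[h/d](ρ[a/h]((S ⋈[d=f] R))) → 4
  π[a,h](ρ[h/d](ρ[a/h]((S ⋈[d=f] R)))) → 4
  (γ[a; COUNT(*)→h](γ[d; SUM(h)→a](S)) ∪ π[a,h](ρ[h/d](ρ[a/h]((S ⋈[d=f] R))))) → 8
  σ[h<=2]((γ[a; COUNT(*)→h](γ[d; SUM(h)→a](S)) ∪ π[a,h](ρ[h/d](ρ[a/h]((S ⋈[d=f] R)))))) → 4

== RESULT ==
a | h
4 | 1
7 | 1
9 | 1
12 | 1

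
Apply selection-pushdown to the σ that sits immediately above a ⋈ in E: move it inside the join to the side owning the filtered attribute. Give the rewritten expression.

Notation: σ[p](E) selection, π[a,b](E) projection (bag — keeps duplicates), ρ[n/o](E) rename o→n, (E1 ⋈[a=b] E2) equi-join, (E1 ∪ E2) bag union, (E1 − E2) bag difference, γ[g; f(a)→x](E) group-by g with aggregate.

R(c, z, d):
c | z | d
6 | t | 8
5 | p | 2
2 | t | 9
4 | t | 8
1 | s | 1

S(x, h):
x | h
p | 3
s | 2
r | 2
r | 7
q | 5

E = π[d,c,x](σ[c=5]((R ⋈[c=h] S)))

σ filters on c, owned by the left side.
E' = π[d,c,x]((σ[c=5](R) ⋈[c=h] S))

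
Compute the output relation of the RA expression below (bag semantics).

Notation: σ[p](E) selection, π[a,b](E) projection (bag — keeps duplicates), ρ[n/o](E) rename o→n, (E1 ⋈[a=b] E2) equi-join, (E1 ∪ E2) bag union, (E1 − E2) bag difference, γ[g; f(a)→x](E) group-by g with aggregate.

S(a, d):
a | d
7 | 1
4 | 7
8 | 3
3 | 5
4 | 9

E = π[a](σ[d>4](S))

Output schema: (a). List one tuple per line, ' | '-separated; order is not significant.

Subexpression sizes:
  S → 5
  σ[d>4](S) → 3
  π[a](σ[d>4](S)) → 3

== RESULT ==
a
3
4
4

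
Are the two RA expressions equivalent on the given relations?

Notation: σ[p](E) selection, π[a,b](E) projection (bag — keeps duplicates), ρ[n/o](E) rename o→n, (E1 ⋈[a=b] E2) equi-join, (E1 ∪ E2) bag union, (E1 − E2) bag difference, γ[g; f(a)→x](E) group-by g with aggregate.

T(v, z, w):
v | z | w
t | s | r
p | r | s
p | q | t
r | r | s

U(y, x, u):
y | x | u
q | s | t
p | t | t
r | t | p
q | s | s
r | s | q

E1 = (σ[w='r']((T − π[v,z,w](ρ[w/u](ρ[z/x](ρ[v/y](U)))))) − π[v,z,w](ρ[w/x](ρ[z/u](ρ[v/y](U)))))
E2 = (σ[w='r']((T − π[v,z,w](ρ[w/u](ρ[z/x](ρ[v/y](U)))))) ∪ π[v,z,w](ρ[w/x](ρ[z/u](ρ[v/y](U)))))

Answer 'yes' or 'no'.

E1 per-node cardinality:
  T → 4
  U → 5
  ρ[v/y](U) → 5
  ρ[z/x](ρ[v/y](U)) → 5
  ρ[w/u](ρ[z/x](ρ[v/y](U))) → 5
  π[v,z,w](ρ[w/u](ρ[z/x](ρ[v/y](U)))) → 5
  (T − π[v,z,w](ρ[w/u](ρ[z/x](ρ[v/y](U))))) → 4
  σ[w='r']((T − π[v,z,w](ρ[w/u](ρ[z/x](ρ[v/y](U)))))) → 1
  U → 5
  ρ[v/y](U) → 5
  ρ[z/u](ρ[v/y](U)) → 5
  ρ[w/x](ρ[z/u](ρ[v/y](U))) → 5
  π[v,z,w](ρ[w/x](ρ[z/u](ρ[v/y](U)))) → 5
  (σ[w='r']((T − π[v,z,w](ρ[w/u](ρ[z/x](ρ[v/y](U)))))) − π[v,z,w](ρ[w/x](ρ[z/u](ρ[v/y](U))))) → 1
E2 per-node cardinality:
  T → 4
  U → 5
  ρ[v/y](U) → 5
  ρ[z/x](ρ[v/y](U)) → 5
  ρ[w/u](ρ[z/x](ρ[v/y](U))) → 5
  π[v,z,w](ρ[w/u](ρ[z/x](ρ[v/y](U)))) → 5
  (T − π[v,z,w](ρ[w/u](ρ[z/x](ρ[v/y](U))))) → 4
  σ[w='r']((T − π[v,z,w](ρ[w/u](ρ[z/x](ρ[v/y](U)))))) → 1
  U → 5
  ρ[v/y](U) → 5
  ρ[z/u](ρ[v/y](U)) → 5
  ρ[w/x](ρ[z/u](ρ[v/y](U))) → 5
  π[v,z,w](ρ[w/x](ρ[z/u](ρ[v/y](U)))) → 5
  (σ[w='r']((T − π[v,z,w](ρ[w/u](ρ[z/x](ρ[v/y](U)))))) ∪ π[v,z,w](ρ[w/x](ρ[z/u](ρ[v/y](U))))) → 6

E1 result:
v | z | w
t | s | r
E2 result:
v | z | w
p | t | t
q | s | s
q | t | s
r | p | t
r | q | s
t | s | r
Witness: ('r', 'q', 's') appears 0× in E1 but 1× in E2.

no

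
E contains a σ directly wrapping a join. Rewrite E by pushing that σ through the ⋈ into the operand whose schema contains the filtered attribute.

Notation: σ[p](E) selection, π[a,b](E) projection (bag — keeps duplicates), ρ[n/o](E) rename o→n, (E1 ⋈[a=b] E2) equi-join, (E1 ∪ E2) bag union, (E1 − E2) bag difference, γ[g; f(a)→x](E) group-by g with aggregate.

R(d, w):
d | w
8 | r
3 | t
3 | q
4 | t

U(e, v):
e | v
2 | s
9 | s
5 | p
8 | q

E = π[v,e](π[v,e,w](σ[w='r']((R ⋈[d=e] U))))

σ filters on w, owned by the left side.
E' = π[v,e](π[v,e,w]((σ[w='r'](R) ⋈[d=e] U)))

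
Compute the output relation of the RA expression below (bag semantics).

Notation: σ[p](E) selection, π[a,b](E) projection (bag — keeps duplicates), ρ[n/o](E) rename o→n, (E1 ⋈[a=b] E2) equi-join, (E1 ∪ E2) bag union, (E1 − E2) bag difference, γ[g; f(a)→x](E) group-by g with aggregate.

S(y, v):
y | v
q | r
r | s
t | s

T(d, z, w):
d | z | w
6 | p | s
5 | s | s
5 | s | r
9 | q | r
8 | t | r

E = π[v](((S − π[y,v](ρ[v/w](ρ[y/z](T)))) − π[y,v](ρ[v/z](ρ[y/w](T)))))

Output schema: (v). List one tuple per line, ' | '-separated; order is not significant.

Per-node cardinality:
  S → 3
  T → 5
  ρ[y/z](T) → 5
  ρ[v/w](ρ[y/z](T)) → 5
  π[y,v](ρ[v/w](ρ[y/z](T))) → 5
  (S − π[y,v](ρ[v/w](ρ[y/z](T)))) → 2
  T → 5
  ρ[y/w](T) → 5
  ρ[v/z](ρ[y/w](T)) → 5
  π[y,v](ρ[v/z](ρ[y/w](T))) → 5
  ((S − π[y,v](ρ[v/w](ρ[y/z](T)))) − π[y,v](ρ[v/z](ρ[y/w](T)))) → 1
  π[v](((S − π[y,v](ρ[v/w](ρ[y/z](T)))) − π[y,v](ρ[v/z](ρ[y/w](T))))) → 1

== RESULT ==
v
s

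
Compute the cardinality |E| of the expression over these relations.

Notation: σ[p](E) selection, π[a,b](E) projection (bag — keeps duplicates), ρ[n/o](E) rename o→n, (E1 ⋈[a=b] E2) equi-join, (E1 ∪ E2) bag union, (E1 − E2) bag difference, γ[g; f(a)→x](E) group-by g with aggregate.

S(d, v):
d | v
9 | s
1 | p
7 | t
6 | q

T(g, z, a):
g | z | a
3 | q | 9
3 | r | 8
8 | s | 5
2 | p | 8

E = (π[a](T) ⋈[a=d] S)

Row counts bottom-up:
  T → 4
  π[a](T) → 4
  S → 4
  (π[a](T) ⋈[a=d] S) → 1

|E| = 1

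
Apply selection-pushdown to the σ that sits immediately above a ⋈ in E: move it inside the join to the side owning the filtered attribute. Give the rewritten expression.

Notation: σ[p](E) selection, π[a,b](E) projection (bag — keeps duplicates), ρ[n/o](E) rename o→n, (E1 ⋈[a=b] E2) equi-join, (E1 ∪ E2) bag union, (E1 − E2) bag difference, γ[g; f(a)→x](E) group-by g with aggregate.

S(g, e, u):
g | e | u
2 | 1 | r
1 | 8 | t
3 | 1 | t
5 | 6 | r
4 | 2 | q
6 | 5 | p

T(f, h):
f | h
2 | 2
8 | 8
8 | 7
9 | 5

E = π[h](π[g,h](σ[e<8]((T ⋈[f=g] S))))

σ filters on e, owned by the right side.
E' = π[h](π[g,h]((T ⋈[f=g] σ[e<8](S))))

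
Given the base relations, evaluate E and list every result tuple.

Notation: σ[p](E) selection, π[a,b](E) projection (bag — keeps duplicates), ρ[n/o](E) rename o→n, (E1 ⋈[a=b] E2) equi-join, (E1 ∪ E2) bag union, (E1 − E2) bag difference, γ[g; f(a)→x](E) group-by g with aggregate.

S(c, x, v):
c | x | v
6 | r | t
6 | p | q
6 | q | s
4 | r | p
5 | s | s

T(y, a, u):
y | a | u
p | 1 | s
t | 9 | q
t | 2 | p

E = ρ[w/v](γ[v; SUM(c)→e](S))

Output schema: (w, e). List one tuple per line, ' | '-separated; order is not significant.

Stepwise |·|:
  S → 5
  γ[v; SUM(c)→e](S) → 4
  ρ[w/v](γ[v; SUM(c)→e](S)) → 4

== RESULT ==
w | e
p | 4
q | 6
s | 11
t | 6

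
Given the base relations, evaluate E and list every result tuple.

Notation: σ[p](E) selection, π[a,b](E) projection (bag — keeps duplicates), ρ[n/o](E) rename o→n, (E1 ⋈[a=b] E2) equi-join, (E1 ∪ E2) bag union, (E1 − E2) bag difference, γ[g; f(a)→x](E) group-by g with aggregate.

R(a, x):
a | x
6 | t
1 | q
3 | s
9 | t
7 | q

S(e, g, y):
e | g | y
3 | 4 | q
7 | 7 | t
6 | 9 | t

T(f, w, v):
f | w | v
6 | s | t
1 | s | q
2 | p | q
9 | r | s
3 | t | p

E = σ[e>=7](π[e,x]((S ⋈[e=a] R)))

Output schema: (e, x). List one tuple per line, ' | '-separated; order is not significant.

Row counts bottom-up:
  S → 3
  R → 5
  (S ⋈[e=a] R) → 3
  π[e,x]((S ⋈[e=a] R)) → 3
  σ[e>=7](π[e,x]((S ⋈[e=a] R))) → 1

== RESULT ==
e | x
7 | q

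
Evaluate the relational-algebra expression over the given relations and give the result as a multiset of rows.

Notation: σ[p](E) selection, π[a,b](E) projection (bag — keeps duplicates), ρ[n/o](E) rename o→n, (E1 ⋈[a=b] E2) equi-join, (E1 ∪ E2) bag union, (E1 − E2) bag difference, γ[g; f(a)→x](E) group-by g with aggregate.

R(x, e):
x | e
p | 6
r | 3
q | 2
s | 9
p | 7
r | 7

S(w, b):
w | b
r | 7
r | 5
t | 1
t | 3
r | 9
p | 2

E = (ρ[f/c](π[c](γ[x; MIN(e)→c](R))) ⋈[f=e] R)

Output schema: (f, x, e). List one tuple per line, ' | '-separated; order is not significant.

Subexpression sizes:
  R → 6
  γ[x; MIN(e)→c](R) → 4
  π[c](γ[x; MIN(e)→c](R)) → 4
  ρ[f/c](π[c](γ[x; MIN(e)→c](R))) → 4
  R → 6
  (ρ[f/c](π[c](γ[x; MIN(e)→c](R))) ⋈[f=e] R) → 4

== RESULT ==
f | x | e
2 | q | 2
3 | r | 3
6 | p | 6
9 | s | 9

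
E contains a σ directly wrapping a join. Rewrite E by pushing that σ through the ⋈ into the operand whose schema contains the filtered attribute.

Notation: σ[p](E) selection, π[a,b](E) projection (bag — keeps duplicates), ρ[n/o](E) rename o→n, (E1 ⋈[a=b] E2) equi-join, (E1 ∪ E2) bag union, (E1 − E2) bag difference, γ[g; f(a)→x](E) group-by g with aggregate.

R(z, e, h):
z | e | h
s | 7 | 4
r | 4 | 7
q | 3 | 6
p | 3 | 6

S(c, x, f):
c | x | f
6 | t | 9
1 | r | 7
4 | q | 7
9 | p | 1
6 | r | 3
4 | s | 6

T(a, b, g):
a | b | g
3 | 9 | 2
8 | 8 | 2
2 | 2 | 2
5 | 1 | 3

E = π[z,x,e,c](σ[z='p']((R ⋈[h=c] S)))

σ filters on z, owned by the left side.
E' = π[z,x,e,c]((σ[z='p'](R) ⋈[h=c] S))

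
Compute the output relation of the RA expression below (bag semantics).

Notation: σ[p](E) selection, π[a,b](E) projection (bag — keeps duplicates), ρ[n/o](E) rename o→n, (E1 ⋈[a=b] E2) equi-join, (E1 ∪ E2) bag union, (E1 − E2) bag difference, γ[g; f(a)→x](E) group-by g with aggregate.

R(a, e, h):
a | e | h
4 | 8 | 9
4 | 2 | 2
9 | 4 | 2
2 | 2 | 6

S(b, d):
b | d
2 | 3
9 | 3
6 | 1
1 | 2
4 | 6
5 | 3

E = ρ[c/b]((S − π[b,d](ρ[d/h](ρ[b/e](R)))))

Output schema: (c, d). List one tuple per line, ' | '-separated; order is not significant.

Stepwise |·|:
  S → 6
  R → 4
  ρ[b/e](R) → 4
  ρ[d/h](ρ[b/e](R)) → 4
  π[b,d](ρ[d/h](ρ[b/e](R))) → 4
  (S − π[b,d](ρ[d/h](ρ[b/e](R)))) → 6
  ρ[c/b]((S − π[b,d](ρ[d/h](ρ[b/e](R))))) → 6

== RESULT ==
c | d
1 | 2
2 | 3
4 | 6
5 | 3
6 | 1
9 | 3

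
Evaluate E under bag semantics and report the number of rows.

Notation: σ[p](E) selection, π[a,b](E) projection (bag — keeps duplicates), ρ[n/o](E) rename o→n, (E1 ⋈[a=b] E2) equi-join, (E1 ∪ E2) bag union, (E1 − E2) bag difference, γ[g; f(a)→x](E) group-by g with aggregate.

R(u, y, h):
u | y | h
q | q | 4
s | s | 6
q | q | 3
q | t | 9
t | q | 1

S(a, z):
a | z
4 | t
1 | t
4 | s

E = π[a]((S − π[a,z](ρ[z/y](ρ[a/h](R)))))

Stepwise |·|:
  S → 3
  R → 5
  ρ[a/h](R) → 5
  ρ[z/y](ρ[a/h](R)) → 5
  π[a,z](ρ[z/y](ρ[a/h](R))) → 5
  (S − π[a,z](ρ[z/y](ρ[a/h](R)))) → 3
  π[a]((S − π[a,z](ρ[z/y](ρ[a/h](R))))) → 3

|E| = 3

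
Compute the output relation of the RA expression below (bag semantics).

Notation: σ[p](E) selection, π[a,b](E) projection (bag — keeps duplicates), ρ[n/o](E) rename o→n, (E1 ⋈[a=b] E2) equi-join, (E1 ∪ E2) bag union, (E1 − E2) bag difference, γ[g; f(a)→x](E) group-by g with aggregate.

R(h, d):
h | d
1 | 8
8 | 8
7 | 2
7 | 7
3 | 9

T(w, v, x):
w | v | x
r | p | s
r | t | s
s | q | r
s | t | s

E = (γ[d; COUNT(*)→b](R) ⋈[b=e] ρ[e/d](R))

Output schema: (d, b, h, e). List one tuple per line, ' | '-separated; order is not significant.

Stepwise |·|:
  R → 5
  γ[d; COUNT(*)→b](R) → 4
  R → 5
  ρ[e/d](R) → 5
  (γ[d; COUNT(*)→b](R) ⋈[b=e] ρ[e/d](R)) → 1

== RESULT ==
d | b | h | e
8 | 2 | 7 | 2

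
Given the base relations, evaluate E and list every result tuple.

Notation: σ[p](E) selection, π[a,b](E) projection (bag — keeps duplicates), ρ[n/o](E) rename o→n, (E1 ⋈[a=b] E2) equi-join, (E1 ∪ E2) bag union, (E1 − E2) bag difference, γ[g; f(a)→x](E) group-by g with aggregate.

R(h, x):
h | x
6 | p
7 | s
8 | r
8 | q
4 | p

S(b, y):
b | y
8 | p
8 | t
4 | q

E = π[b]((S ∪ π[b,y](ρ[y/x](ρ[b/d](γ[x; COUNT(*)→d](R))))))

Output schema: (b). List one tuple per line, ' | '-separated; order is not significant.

Per-node cardinality:
  S → 3
  R → 5
  γ[x; COUNT(*)→d](R) → 4
  ρ[b/d](γ[x; COUNT(*)→d](R)) → 4
  ρ[y/x](ρ[b/d](γ[x; COUNT(*)→d](R))) → 4
  π[b,y](ρ[y/x](ρ[b/d](γ[x; COUNT(*)→d](R)))) → 4
  (S ∪ π[b,y](ρ[y/x](ρ[b/d](γ[x; COUNT(*)→d](R))))) → 7
  π[b]((S ∪ π[b,y](ρ[y/x](ρ[b/d](γ[x; COUNT(*)→d](R)))))) → 7

== RESULT ==
b
1
1
1
2
4
8
8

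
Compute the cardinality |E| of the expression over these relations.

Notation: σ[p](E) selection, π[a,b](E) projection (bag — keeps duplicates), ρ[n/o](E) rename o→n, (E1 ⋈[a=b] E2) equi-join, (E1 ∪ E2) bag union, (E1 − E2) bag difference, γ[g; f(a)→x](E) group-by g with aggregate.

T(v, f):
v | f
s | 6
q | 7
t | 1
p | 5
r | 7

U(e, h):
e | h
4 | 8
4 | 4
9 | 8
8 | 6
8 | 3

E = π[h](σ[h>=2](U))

Row counts bottom-up:
  U → 5
  σ[h>=2](U) → 5
  π[h](σ[h>=2](U)) → 5

|E| = 5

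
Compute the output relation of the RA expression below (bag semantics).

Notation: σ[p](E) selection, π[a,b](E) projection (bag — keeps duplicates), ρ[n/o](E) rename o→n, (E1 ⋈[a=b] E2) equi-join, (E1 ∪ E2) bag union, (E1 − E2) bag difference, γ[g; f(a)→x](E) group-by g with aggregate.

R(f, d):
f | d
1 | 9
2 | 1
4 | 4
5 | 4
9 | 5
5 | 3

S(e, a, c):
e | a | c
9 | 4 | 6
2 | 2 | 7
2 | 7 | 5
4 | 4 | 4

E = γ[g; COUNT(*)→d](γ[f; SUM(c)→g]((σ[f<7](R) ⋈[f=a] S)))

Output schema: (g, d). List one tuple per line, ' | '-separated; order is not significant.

Subexpression sizes:
  R → 6
  σ[f<7](R) → 5
  S → 4
  (σ[f<7](R) ⋈[f=a] S) → 3
  γ[f; SUM(c)→g]((σ[f<7](R) ⋈[f=a] S)) → 2
  γ[g; COUNT(*)→d](γ[f; SUM(c)→g]((σ[f<7](R) ⋈[f=a] S))) → 2

== RESULT ==
g | d
7 | 1
10 | 1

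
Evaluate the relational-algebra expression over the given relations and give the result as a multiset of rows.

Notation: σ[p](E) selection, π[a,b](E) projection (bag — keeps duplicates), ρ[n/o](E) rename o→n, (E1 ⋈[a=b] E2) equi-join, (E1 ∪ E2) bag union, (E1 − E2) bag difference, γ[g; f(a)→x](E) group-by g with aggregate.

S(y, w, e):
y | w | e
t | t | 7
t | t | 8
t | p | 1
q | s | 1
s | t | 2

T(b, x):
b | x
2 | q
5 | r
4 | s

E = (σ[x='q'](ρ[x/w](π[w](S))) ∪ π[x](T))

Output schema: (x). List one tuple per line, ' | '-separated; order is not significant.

Stepwise |·|:
  S → 5
  π[w](S) → 5
  ρ[x/w](π[w](S)) → 5
  σ[x='q'](ρ[x/w](π[w](S))) → 0
  T → 3
  π[x](T) → 3
  (σ[x='q'](ρ[x/w](π[w](S))) ∪ π[x](T)) → 3

== RESULT ==
x
q
r
s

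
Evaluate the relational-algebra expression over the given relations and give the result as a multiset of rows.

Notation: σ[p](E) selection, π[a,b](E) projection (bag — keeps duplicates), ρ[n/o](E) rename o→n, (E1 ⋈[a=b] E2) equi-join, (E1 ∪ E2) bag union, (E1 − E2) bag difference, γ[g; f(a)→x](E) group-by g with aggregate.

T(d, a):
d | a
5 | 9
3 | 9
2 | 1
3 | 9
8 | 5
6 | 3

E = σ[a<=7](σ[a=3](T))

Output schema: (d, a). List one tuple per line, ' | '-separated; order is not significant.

Row counts bottom-up:
  T → 6
  σ[a=3](T) → 1
  σ[a<=7](σ[a=3](T)) → 1

== RESULT ==
d | a
6 | 3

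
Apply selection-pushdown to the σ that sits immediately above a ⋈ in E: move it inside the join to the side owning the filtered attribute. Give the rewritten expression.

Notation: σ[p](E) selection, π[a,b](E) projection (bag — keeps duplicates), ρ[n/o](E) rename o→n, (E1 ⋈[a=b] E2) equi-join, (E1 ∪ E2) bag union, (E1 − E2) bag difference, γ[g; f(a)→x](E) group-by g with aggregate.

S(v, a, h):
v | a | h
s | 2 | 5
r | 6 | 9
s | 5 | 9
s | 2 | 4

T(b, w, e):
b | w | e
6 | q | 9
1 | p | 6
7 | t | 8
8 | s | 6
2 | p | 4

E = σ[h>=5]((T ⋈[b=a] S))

σ filters on h, owned by the right side.
E' = (T ⋈[b=a] σ[h>=5](S))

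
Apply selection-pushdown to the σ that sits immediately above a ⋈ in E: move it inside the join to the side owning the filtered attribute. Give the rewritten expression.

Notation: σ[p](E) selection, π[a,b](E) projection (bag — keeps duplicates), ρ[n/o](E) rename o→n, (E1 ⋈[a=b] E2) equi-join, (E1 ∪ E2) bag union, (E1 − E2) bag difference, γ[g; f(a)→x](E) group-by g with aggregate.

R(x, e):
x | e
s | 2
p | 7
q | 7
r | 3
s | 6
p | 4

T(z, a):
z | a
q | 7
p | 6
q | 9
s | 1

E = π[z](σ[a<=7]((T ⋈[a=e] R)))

σ filters on a, owned by the left side.
E' = π[z]((σ[a<=7](T) ⋈[a=e] R))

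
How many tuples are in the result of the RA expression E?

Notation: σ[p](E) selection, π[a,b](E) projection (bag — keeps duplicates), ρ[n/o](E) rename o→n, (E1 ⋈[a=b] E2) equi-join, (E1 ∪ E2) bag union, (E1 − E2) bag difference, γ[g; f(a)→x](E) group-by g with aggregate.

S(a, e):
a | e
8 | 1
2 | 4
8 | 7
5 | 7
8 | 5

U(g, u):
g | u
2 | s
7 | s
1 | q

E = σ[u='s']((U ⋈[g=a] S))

Row counts bottom-up:
  U → 3
  S → 5
  (U ⋈[g=a] S) → 1
  σ[u='s']((U ⋈[g=a] S)) → 1

|E| = 1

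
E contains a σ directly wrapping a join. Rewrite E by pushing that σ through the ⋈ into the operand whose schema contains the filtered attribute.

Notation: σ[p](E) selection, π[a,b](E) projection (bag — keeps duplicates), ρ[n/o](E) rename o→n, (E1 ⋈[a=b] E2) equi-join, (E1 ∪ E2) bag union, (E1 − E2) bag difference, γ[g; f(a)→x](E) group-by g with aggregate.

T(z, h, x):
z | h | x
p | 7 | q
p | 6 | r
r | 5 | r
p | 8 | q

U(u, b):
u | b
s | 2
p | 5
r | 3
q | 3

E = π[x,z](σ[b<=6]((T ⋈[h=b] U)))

σ filters on b, owned by the right side.
E' = π[x,z]((T ⋈[h=b] σ[b<=6](U)))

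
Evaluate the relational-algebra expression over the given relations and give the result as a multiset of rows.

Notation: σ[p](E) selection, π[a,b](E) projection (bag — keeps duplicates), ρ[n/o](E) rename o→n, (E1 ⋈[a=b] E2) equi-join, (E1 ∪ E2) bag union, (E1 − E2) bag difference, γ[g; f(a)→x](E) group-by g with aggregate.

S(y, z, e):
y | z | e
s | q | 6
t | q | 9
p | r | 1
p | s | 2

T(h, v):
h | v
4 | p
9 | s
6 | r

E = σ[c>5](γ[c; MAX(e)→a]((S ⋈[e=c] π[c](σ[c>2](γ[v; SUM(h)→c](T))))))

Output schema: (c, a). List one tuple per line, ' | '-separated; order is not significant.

Subexpression sizes:
  S → 4
  T → 3
  γ[v; SUM(h)→c](T) → 3
  σ[c>2](γ[v; SUM(h)→c](T)) → 3
  π[c](σ[c>2](γ[v; SUM(h)→c](T))) → 3
  (S ⋈[e=c] π[c](σ[c>2](γ[v; SUM(h)→c](T)))) → 2
  γ[c; MAX(e)→a]((S ⋈[e=c] π[c](σ[c>2](γ[v; SUM(h)→c](T))))) → 2
  σ[c>5](γ[c; MAX(e)→a]((S ⋈[e=c] π[c](σ[c>2](γ[v; SUM(h)→c](T)))))) → 2

== RESULT ==
c | a
6 | 6
9 | 9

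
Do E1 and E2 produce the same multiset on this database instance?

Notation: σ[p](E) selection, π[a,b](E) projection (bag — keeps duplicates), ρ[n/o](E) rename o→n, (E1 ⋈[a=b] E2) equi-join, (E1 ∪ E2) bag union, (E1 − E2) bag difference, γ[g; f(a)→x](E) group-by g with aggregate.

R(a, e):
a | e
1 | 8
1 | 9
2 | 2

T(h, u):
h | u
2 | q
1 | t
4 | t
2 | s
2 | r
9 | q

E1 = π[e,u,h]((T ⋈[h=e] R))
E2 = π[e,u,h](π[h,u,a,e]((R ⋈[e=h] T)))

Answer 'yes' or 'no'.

E1 subexpression sizes:
  T → 6
  R → 3
  (T ⋈[h=e] R) → 4
  π[e,u,h]((T ⋈[h=e] R)) → 4
E2 subexpression sizes:
  R → 3
  T → 6
  (R ⋈[e=h] T) → 4
  π[h,u,a,e]((R ⋈[e=h] T)) → 4
  π[e,u,h](π[h,u,a,e]((R ⋈[e=h] T))) → 4

E1 and E2 produce the same multiset:
e | u | h
2 | q | 2
2 | r | 2
2 | s | 2
9 | q | 9

yes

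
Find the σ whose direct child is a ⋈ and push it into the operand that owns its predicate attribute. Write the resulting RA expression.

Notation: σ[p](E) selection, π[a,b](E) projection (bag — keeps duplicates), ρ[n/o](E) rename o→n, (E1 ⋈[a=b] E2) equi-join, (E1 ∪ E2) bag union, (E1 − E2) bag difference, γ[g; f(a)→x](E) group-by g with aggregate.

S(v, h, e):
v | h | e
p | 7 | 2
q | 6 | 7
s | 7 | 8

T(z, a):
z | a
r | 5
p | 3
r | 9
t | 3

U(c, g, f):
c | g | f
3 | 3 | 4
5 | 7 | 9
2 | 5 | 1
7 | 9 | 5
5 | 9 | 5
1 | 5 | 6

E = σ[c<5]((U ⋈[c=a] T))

σ filters on c, owned by the left side.
E' = (σ[c<5](U) ⋈[c=a] T)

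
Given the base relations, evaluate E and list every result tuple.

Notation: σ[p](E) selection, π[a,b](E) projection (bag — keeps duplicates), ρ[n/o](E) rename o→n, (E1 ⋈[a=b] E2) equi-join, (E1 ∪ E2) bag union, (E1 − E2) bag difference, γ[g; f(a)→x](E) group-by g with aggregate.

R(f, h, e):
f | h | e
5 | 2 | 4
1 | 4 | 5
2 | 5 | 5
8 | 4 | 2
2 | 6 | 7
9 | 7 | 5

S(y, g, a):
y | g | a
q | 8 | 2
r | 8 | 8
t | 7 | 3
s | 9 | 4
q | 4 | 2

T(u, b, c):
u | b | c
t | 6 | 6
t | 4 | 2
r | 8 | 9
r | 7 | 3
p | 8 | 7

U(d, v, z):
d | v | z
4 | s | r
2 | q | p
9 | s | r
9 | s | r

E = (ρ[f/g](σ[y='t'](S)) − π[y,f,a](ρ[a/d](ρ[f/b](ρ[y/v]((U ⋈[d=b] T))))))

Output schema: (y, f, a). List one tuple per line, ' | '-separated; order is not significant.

Stepwise |·|:
  S → 5
  σ[y='t'](S) → 1
  ρ[f/g](σ[y='t'](S)) → 1
  U → 4
  T → 5
  (U ⋈[d=b] T) → 1
  ρ[y/v]((U ⋈[d=b] T)) → 1
  ρ[f/b](ρ[y/v]((U ⋈[d=b] T))) → 1
  ρ[a/d](ρ[f/b](ρ[y/v]((U ⋈[d=b] T)))) → 1
  π[y,f,a](ρ[a/d](ρ[f/b](ρ[y/v]((U ⋈[d=b] T))))) → 1
  (ρ[f/g](σ[y='t'](S)) − π[y,f,a](ρ[a/d](ρ[f/b](ρ[y/v]((U ⋈[d=b] T)))))) → 1

== RESULT ==
y | f | a
t | 7 | 3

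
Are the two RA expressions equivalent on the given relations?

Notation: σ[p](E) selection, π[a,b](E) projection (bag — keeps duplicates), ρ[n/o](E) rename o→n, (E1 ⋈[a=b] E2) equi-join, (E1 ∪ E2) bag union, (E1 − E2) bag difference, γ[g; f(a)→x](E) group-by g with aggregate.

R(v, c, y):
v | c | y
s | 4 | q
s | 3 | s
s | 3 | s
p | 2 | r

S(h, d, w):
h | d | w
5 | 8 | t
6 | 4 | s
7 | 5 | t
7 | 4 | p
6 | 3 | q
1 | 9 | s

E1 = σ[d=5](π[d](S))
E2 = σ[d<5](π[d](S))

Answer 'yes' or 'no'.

E1 row counts bottom-up:
  S → 6
  π[d](S) → 6
  σ[d=5](π[d](S)) → 1
E2 row counts bottom-up:
  S → 6
  π[d](S) → 6
  σ[d<5](π[d](S)) → 3

E1 result:
d
5
E2 result:
d
3
4
4
Witness: (3,) appears 0× in E1 but 1× in E2.

no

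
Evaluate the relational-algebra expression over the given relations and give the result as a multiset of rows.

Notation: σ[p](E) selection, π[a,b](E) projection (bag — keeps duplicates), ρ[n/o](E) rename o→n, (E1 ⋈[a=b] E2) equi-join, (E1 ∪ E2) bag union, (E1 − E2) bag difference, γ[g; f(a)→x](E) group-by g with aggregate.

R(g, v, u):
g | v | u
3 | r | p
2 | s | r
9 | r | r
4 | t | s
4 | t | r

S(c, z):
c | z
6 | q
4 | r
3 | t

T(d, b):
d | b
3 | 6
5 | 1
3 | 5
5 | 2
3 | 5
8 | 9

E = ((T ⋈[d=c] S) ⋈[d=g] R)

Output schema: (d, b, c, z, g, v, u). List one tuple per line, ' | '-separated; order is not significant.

Subexpression sizes:
  T → 6
  S → 3
  (T ⋈[d=c] S) → 3
  R → 5
  ((T ⋈[d=c] S) ⋈[d=g] R) → 3

== RESULT ==
d | b | c | z | g | v | u
3 | 5 | 3 | t | 3 | r | p
3 | 5 | 3 | t | 3 | r | p
3 | 6 | 3 | t | 3 | r | p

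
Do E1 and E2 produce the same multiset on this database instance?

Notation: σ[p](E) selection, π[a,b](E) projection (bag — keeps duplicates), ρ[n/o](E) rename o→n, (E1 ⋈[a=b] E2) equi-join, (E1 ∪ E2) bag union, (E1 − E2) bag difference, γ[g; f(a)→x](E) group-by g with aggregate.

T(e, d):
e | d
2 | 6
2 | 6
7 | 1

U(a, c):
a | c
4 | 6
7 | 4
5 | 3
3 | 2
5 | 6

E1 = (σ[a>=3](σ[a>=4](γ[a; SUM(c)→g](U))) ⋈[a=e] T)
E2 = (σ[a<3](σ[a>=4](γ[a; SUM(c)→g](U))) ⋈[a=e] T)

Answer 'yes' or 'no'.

E1 row counts bottom-up:
  U → 5
  γ[a; SUM(c)→g](U) → 4
  σ[a>=4](γ[a; SUM(c)→g](U)) → 3
  σ[a>=3](σ[a>=4](γ[a; SUM(c)→g](U))) → 3
  T → 3
  (σ[a>=3](σ[a>=4](γ[a; SUM(c)→g](U))) ⋈[a=e] T) → 1
E2 row counts bottom-up:
  U → 5
  γ[a; SUM(c)→g](U) → 4
  σ[a>=4](γ[a; SUM(c)→g](U)) → 3
  σ[a<3](σ[a>=4](γ[a; SUM(c)→g](U))) → 0
  T → 3
  (σ[a<3](σ[a>=4](γ[a; SUM(c)→g](U))) ⋈[a=e] T) → 0

E1 result:
a | g | e | d
7 | 4 | 7 | 1
E2 result:
a | g | e | d
(0 rows)
Witness: (7, 4, 7, 1) appears 1× in E1 but 0× in E2.

no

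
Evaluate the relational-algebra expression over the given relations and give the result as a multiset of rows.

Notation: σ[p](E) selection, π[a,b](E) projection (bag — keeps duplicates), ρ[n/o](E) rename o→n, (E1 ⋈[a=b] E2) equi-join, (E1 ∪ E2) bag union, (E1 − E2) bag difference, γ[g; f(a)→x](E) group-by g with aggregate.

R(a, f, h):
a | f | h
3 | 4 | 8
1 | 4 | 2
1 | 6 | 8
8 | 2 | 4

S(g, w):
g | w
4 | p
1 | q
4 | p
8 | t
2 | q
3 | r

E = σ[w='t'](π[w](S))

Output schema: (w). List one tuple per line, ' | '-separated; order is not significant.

Stepwise |·|:
  S → 6
  π[w](S) → 6
  σ[w='t'](π[w](S)) → 1

== RESULT ==
w
t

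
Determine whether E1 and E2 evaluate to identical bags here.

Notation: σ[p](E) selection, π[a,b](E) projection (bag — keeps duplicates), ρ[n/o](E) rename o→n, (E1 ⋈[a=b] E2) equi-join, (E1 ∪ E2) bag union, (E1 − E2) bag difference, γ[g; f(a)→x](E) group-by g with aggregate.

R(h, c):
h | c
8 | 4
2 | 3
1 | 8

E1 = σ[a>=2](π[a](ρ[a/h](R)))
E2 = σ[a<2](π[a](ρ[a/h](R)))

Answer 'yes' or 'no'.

E1 stepwise |·|:
  R → 3
  ρ[a/h](R) → 3
  π[a](ρ[a/h](R)) → 3
  σ[a>=2](π[a](ρ[a/h](R))) → 2
E2 stepwise |·|:
  R → 3
  ρ[a/h](R) → 3
  π[a](ρ[a/h](R)) → 3
  σ[a<2](π[a](ρ[a/h](R))) → 1

E1 result:
a
2
8
E2 result:
a
1
Witness: (1,) appears 0× in E1 but 1× in E2.

no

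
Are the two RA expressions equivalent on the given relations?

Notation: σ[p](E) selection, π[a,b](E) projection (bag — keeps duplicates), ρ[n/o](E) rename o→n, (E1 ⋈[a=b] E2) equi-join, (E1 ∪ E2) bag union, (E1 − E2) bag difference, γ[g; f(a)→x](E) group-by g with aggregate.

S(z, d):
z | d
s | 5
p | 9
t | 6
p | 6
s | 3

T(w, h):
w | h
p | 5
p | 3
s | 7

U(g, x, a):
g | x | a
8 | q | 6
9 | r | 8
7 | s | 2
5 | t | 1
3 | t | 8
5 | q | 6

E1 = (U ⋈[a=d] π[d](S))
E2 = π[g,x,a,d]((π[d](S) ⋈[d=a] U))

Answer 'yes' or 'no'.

E1 per-node cardinality:
  U → 6
  S → 5
  π[d](S) → 5
  (U ⋈[a=d] π[d](S)) → 4
E2 per-node cardinality:
  S → 5
  π[d](S) → 5
  U → 6
  (π[d](S) ⋈[d=a] U) → 4
  π[g,x,a,d]((π[d](S) ⋈[d=a] U)) → 4

E1 and E2 produce the same multiset:
g | x | a | d
5 | q | 6 | 6
5 | q | 6 | 6
8 | q | 6 | 6
8 | q | 6 | 6

yes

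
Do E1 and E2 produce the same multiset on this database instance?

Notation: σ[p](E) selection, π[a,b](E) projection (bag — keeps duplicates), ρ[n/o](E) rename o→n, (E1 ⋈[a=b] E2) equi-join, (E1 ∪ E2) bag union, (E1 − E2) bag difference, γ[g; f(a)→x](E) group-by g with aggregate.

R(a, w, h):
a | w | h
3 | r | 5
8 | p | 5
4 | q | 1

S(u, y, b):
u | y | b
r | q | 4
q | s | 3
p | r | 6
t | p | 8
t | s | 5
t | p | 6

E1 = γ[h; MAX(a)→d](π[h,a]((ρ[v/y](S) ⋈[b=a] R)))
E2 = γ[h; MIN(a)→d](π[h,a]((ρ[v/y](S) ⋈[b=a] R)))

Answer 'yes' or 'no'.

E1 row counts bottom-up:
  S → 6
  ρ[v/y](S) → 6
  R → 3
  (ρ[v/y](S) ⋈[b=a] R) → 3
  π[h,a]((ρ[v/y](S) ⋈[b=a] R)) → 3
  γ[h; MAX(a)→d](π[h,a]((ρ[v/y](S) ⋈[b=a] R))) → 2
E2 row counts bottom-up:
  S → 6
  ρ[v/y](S) → 6
  R → 3
  (ρ[v/y](S) ⋈[b=a] R) → 3
  π[h,a]((ρ[v/y](S) ⋈[b=a] R)) → 3
  γ[h; MIN(a)→d](π[h,a]((ρ[v/y](S) ⋈[b=a] R))) → 2

E1 result:
h | d
1 | 4
5 | 8
E2 result:
h | d
1 | 4
5 | 3
Witness: (5, 3) appears 0× in E1 but 1× in E2.

no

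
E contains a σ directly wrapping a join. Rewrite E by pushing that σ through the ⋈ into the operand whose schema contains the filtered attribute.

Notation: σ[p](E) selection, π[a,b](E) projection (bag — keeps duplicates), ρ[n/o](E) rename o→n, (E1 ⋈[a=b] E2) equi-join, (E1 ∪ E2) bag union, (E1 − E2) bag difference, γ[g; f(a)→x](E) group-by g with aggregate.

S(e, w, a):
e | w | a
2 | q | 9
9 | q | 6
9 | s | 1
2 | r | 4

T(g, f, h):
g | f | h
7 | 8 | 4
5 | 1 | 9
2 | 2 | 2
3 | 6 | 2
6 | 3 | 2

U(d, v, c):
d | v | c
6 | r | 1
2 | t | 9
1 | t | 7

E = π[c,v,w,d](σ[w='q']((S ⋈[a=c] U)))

σ filters on w, owned by the left side.
E' = π[c,v,w,d]((σ[w='q'](S) ⋈[a=c] U))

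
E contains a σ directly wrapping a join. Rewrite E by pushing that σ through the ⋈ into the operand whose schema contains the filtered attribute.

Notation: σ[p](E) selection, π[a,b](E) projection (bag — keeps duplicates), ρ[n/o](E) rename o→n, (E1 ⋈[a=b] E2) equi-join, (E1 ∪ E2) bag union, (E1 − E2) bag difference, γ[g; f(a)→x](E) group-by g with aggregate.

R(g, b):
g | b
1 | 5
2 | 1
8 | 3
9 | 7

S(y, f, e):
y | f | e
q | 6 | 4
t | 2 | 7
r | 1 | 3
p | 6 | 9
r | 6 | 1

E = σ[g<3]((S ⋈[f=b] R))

σ filters on g, owned by the right side.
E' = (S ⋈[f=b] σ[g<3](R))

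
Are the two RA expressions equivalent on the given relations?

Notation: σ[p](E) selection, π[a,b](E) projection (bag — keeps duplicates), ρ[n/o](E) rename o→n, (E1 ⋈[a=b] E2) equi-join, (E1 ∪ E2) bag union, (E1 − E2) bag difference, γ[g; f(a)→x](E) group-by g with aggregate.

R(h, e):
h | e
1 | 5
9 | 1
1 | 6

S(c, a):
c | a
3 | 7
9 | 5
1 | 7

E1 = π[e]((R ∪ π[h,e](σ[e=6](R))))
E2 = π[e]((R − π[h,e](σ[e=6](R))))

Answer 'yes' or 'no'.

E1 row counts bottom-up:
  R → 3
  R → 3
  σ[e=6](R) → 1
  π[h,e](σ[e=6](R)) → 1
  (R ∪ π[h,e](σ[e=6](R))) → 4
  π[e]((R ∪ π[h,e](σ[e=6](R)))) → 4
E2 row counts bottom-up:
  R → 3
  R → 3
  σ[e=6](R) → 1
  π[h,e](σ[e=6](R)) → 1
  (R − π[h,e](σ[e=6](R))) → 2
  π[e]((R − π[h,e](σ[e=6](R)))) → 2

E1 result:
e
1
5
6
6
E2 result:
e
1
5
Witness: (6,) appears 2× in E1 but 0× in E2.

no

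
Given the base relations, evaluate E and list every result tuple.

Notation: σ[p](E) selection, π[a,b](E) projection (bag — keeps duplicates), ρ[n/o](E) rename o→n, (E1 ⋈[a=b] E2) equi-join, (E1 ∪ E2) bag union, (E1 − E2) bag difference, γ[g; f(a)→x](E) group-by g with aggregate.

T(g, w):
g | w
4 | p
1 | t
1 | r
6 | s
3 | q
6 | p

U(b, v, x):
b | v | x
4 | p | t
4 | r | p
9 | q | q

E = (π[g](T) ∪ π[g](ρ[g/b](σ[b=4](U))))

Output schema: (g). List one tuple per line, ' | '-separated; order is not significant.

Stepwise |·|:
  T → 6
  π[g](T) → 6
  U → 3
  σ[b=4](U) → 2
  ρ[g/b](σ[b=4](U)) → 2
  π[g](ρ[g/b](σ[b=4](U))) → 2
  (π[g](T) ∪ π[g](ρ[g/b](σ[b=4](U)))) → 8

== RESULT ==
g
1
1
3
4
4
4
6
6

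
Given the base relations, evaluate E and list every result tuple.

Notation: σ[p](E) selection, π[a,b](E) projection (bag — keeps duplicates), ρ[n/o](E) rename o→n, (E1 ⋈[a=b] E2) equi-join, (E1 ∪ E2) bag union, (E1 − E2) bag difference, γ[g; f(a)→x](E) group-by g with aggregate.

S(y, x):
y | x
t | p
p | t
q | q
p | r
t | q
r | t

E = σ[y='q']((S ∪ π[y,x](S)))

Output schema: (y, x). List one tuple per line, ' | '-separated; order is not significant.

Row counts bottom-up:
  S → 6
  S → 6
  π[y,x](S) → 6
  (S ∪ π[y,x](S)) → 12
  σ[y='q']((S ∪ π[y,x](S))) → 2

== RESULT ==
y | x
q | q
q | q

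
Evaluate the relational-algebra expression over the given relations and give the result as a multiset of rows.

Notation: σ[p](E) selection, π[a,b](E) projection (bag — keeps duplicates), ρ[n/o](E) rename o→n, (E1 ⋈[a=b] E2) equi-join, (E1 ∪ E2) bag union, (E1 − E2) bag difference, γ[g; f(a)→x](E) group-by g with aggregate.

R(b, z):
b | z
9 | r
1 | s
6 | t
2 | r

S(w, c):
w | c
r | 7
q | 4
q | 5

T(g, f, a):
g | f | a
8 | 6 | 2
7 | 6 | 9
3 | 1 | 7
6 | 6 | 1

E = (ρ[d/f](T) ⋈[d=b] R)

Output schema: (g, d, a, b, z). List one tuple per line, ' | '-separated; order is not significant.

Subexpression sizes:
  T → 4
  ρ[d/f](T) → 4
  R → 4
  (ρ[d/f](T) ⋈[d=b] R) → 4

== RESULT ==
g | d | a | b | z
3 | 1 | 7 | 1 | s
6 | 6 | 1 | 6 | t
7 | 6 | 9 | 6 | t
8 | 6 | 2 | 6 | t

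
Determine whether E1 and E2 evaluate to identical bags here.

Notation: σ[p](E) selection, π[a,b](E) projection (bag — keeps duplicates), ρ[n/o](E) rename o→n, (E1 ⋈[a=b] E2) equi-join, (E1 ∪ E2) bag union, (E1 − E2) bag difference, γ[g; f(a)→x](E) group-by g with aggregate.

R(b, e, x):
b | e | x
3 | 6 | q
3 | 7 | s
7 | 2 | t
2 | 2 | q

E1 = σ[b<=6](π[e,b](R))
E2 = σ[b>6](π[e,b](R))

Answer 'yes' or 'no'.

E1 per-node cardinality:
  R → 4
  π[e,b](R) → 4
  σ[b<=6](π[e,b](R)) → 3
E2 per-node cardinality:
  R → 4
  π[e,b](R) → 4
  σ[b>6](π[e,b](R)) → 1

E1 result:
e | b
2 | 2
6 | 3
7 | 3
E2 result:
e | b
2 | 7
Witness: (6, 3) appears 1× in E1 but 0× in E2.

no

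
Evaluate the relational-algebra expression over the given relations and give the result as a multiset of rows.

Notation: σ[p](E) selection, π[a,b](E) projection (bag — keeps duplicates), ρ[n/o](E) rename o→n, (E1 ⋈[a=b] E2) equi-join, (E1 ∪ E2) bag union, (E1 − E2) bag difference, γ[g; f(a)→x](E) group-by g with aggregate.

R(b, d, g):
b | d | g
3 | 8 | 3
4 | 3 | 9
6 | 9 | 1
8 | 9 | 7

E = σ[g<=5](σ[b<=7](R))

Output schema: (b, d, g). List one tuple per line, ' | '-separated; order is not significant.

Subexpression sizes:
  R → 4
  σ[b<=7](R) → 3
  σ[g<=5](σ[b<=7](R)) → 2

== RESULT ==
b | d | g
3 | 8 | 3
6 | 9 | 1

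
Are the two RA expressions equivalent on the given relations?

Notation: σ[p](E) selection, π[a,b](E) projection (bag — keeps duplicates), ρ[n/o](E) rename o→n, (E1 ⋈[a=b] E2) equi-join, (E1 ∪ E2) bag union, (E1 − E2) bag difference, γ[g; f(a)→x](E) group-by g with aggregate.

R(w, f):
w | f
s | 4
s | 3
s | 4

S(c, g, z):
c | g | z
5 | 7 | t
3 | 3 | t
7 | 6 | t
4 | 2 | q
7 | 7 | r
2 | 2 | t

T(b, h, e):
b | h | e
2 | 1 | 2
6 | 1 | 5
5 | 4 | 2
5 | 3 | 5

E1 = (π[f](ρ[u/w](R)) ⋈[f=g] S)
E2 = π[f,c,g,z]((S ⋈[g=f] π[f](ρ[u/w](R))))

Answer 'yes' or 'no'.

E1 subexpression sizes:
  R → 3
  ρ[u/w](R) → 3
  π[f](ρ[u/w](R)) → 3
  S → 6
  (π[f](ρ[u/w](R)) ⋈[f=g] S) → 1
E2 subexpression sizes:
  S → 6
  R → 3
  ρ[u/w](R) → 3
  π[f](ρ[u/w](R)) → 3
  (S ⋈[g=f] π[f](ρ[u/w](R))) → 1
  π[f,c,g,z]((S ⋈[g=f] π[f](ρ[u/w](R)))) → 1

E1 and E2 produce the same multiset:
f | c | g | z
3 | 3 | 3 | t

yes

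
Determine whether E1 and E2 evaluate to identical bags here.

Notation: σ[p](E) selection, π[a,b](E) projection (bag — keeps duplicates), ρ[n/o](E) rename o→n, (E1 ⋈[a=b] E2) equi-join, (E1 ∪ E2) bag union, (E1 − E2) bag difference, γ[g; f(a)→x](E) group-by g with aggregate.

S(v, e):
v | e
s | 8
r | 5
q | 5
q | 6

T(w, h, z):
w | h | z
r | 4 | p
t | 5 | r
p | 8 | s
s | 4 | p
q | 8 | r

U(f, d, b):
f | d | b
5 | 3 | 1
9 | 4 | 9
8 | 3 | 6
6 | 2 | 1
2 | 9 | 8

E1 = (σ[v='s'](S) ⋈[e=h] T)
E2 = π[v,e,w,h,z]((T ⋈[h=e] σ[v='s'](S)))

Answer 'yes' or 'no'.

E1 row counts bottom-up:
  S → 4
  σ[v='s'](S) → 1
  T → 5
  (σ[v='s'](S) ⋈[e=h] T) → 2
E2 row counts bottom-up:
  T → 5
  S → 4
  σ[v='s'](S) → 1
  (T ⋈[h=e] σ[v='s'](S)) → 2
  π[v,e,w,h,z]((T ⋈[h=e] σ[v='s'](S))) → 2

E1 and E2 produce the same multiset:
v | e | w | h | z
s | 8 | p | 8 | s
s | 8 | q | 8 | r

yes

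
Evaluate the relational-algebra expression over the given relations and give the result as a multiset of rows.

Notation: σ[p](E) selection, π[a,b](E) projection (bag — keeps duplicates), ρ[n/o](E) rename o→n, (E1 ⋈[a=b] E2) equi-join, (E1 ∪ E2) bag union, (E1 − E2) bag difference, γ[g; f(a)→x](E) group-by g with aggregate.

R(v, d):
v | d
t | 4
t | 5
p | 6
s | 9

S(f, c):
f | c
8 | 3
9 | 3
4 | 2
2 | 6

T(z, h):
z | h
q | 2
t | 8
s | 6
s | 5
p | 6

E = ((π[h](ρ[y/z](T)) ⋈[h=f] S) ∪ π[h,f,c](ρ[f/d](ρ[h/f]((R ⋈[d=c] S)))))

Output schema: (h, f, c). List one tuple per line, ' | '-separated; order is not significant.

Subexpression sizes:
  T → 5
  ρ[y/z](T) → 5
  π[h](ρ[y/z](T)) → 5
  S → 4
  (π[h](ρ[y/z](T)) ⋈[h=f] S) → 2
  R → 4
  S → 4
  (R ⋈[d=c] S) → 1
  ρ[h/f]((R ⋈[d=c] S)) → 1
  ρ[f/d](ρ[h/f]((R ⋈[d=c] S))) → 1
  π[h,f,c](ρ[f/d](ρ[h/f]((R ⋈[d=c] S)))) → 1
  ((π[h](ρ[y/z](T)) ⋈[h=f] S) ∪ π[h,f,c](ρ[f/d](ρ[h/f]((R ⋈[d=c] S))))) → 3

== RESULT ==
h | f | c
2 | 2 | 6
2 | 6 | 6
8 | 8 | 3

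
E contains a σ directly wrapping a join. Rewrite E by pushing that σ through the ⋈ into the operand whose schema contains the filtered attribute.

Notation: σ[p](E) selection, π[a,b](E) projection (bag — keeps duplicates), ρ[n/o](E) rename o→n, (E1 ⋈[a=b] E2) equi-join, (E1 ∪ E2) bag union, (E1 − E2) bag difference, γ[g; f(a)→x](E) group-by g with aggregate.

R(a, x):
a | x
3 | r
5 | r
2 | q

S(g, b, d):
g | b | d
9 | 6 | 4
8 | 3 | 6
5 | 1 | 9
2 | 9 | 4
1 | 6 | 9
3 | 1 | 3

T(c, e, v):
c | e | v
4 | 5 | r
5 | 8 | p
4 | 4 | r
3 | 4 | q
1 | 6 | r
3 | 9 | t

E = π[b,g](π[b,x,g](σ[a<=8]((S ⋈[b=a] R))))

σ filters on a, owned by the right side.
E' = π[b,g](π[b,x,g]((S ⋈[b=a] σ[a<=8](R))))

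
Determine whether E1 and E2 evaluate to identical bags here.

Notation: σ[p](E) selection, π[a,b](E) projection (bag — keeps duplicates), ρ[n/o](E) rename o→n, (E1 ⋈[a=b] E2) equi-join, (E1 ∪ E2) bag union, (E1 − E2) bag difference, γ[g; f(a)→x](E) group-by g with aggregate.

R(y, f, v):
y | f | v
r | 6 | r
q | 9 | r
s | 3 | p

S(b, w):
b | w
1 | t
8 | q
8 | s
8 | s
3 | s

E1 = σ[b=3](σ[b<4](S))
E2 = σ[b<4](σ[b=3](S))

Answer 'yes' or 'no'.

E1 per-node cardinality:
  S → 5
  σ[b<4](S) → 2
  σ[b=3](σ[b<4](S)) → 1
E2 per-node cardinality:
  S → 5
  σ[b=3](S) → 1
  σ[b<4](σ[b=3](S)) → 1

E1 and E2 produce the same multiset:
b | w
3 | s

yes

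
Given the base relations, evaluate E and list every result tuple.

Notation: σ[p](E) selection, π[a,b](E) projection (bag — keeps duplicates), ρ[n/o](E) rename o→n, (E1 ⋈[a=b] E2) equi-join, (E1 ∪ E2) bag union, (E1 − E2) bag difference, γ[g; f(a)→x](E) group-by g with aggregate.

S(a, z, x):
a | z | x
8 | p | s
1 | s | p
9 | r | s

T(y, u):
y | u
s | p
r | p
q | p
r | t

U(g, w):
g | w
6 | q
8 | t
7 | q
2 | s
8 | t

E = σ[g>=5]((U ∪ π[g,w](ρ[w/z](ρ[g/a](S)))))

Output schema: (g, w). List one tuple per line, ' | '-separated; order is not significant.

Subexpression sizes:
  U → 5
  S → 3
  ρ[g/a](S) → 3
  ρ[w/z](ρ[g/a](S)) → 3
  π[g,w](ρ[w/z](ρ[g/a](S))) → 3
  (U ∪ π[g,w](ρ[w/z](ρ[g/a](S)))) → 8
  σ[g>=5]((U ∪ π[g,w](ρ[w/z](ρ[g/a](S))))) → 6

== RESULT ==
g | w
6 | q
7 | q
8 | p
8 | t
8 | t
9 | r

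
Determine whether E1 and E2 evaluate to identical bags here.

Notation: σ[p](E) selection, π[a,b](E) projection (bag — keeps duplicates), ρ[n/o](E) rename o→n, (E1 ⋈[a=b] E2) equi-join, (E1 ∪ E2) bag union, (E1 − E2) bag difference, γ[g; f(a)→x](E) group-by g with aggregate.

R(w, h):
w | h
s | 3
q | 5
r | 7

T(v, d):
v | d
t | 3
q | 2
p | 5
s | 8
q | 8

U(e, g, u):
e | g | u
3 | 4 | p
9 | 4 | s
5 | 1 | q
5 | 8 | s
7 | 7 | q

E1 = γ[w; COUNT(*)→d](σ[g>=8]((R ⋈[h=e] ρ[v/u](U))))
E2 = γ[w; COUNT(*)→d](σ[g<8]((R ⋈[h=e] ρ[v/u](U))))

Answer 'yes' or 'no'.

E1 subexpression sizes:
  R → 3
  U → 5
  ρ[v/u](U) → 5
  (R ⋈[h=e] ρ[v/u](U)) → 4
  σ[g>=8]((R ⋈[h=e] ρ[v/u](U))) → 1
  γ[w; COUNT(*)→d](σ[g>=8]((R ⋈[h=e] ρ[v/u](U)))) → 1
E2 subexpression sizes:
  R → 3
  U → 5
  ρ[v/u](U) → 5
  (R ⋈[h=e] ρ[v/u](U)) → 4
  σ[g<8]((R ⋈[h=e] ρ[v/u](U))) → 3
  γ[w; COUNT(*)→d](σ[g<8]((R ⋈[h=e] ρ[v/u](U)))) → 3

E1 result:
w | d
q | 1
E2 result:
w | d
q | 1
r | 1
s | 1
Witness: ('r', 1) appears 0× in E1 but 1× in E2.

no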